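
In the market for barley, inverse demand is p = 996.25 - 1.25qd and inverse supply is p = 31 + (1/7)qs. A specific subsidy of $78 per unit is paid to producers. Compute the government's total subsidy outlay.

Government cost = $58422

Pre-subsidy: 996.25 - 1.25q = 31 + (1/7)q gives q* = 693 and p* = 130.
With the subsidy, sellers receive ps = pb + 78 for each unit, where pb is the price buyers pay.
On the curves, pb = 996.25 - 1.25q and ps = 31 + (1/7)q; the wedge ps − pb = 78 gives 31 + (1/7)q − (996.25 - 1.25q) = 78, so q' = 749.
Then pb = 996.25 − 1.25·749 = 60 and ps = 31 + (1/7)·749 = 138.
Government outlay = subsidy × quantity = 78 × 749 = 58422.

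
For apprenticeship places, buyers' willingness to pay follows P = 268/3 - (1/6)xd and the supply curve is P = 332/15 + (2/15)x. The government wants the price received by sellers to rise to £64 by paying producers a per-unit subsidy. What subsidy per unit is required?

At a seller price of 64, quantity supplied is -166 + 7.5·64 = 314.
Buyers absorb 314 only when they pay Pb = 268/3 − (1/6)·314 = 37.
s = Ps − Pb = 64 − 37 = 27.

Required subsidy s = £27 per unit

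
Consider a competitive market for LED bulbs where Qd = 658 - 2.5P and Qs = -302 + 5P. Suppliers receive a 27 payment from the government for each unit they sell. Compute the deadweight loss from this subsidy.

Deadweight loss = 607.5

Pre-subsidy: 658 - 2.5P = -302 + 5P gives P* = 128, Q* = 338.
With the subsidy, sellers receive Ps = Pb + 27 for each unit, where Pb is the price buyers pay.
Supply in terms of Pb becomes Qs = -302 + 5(Pb + 27) = -167 + 5Pb. Setting this equal to demand: 658 - 2.5Pb = -167 + 5Pb, so Pb = 110.
Sellers receive Ps = 110 + 27 = 137; Q' = 658 − 2.5·110 = 383.
The subsidy expands output by 383 − 338 = 45 past the efficient level; on those units the gap between marginal cost and willingness to pay runs from 0 up to 27.
DWL = ½ × 27 × 45 = 607.5.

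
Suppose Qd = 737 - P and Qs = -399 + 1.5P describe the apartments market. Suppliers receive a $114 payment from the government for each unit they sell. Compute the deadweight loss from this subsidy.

Pre-subsidy: 737 - P = -399 + 1.5P gives P* = 454.4, Q* = 282.6.
With the subsidy, sellers receive Ps = Pb + 114 for each unit, where Pb is the price buyers pay.
Supply in terms of Pb becomes Qs = -399 + 1.5(Pb + 114) = -228 + 1.5Pb. Setting this equal to demand: 737 - Pb = -228 + 1.5Pb, so Pb = 386.
Sellers receive Ps = 386 + 114 = 500; Q' = 737 − 1·386 = 351.
The subsidy expands output by 351 − 282.6 = 68.4 past the efficient level; on those units the gap between marginal cost and willingness to pay runs from 0 up to 114.
DWL = ½ × 114 × 68.4 = 3898.8.

Deadweight loss = $3898.8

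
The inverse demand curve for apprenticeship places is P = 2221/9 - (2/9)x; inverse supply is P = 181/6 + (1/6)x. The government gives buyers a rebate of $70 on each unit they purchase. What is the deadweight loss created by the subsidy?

Deadweight loss = $6300

Pre-subsidy: 2221/9 - (2/9)x = 181/6 + (1/6)x gives x* = 557 and P* = 123.
With the rebate, buyers effectively pay Pb = Ps − 70, where Ps is the price sellers receive.
On the curves, Pb = 2221/9 - (2/9)x and Ps = 181/6 + (1/6)x; the wedge Ps − Pb = 70 gives 181/6 + (1/6)x − (2221/9 - (2/9)x) = 70, so x' = 737.
Then Pb = 2221/9 − (2/9)·737 = 83 and Ps = 181/6 + (1/6)·737 = 153.
The subsidy expands output by 737 − 557 = 180 past the efficient level; on those units the gap between marginal cost and willingness to pay runs from 0 up to 70.
DWL = ½ × 70 × 180 = 6300.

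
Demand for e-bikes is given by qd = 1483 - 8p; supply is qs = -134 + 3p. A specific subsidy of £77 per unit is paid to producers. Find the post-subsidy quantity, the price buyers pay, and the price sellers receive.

q' = 475; buyers pay £126; sellers receive £203

Pre-subsidy: 1483 - 8p = -134 + 3p gives p* = 147, q* = 307.
With the subsidy, sellers receive ps = pb + 77 for each unit, where pb is the price buyers pay.
Supply in terms of pb becomes qs = -134 + 3(pb + 77) = 97 + 3pb. Setting this equal to demand: 1483 - 8pb = 97 + 3pb, so pb = 126.
Sellers receive ps = 126 + 77 = 203; q' = 1483 − 8·126 = 475.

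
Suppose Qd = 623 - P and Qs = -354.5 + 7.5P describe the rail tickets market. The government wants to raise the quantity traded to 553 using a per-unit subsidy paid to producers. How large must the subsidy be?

At Q = 553, invert demand for the buyer price: Pb = (623 − 553)/1 = 70; invert supply for the seller price: Ps = (553 − (-354.5))/7.5 = 121.
The subsidy must fill the gap: s = Ps − Pb = 121 − 70 = 51.

Required subsidy s = 51 per unit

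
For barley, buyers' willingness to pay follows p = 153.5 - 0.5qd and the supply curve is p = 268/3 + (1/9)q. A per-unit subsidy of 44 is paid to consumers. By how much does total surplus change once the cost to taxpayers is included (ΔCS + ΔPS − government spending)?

Pre-subsidy: 153.5 - 0.5q = 268/3 + (1/9)q gives q* = 105 and p* = 101.
With the rebate, buyers effectively pay pb = ps − 44, where ps is the price sellers receive.
On the curves, pb = 153.5 - 0.5q and ps = 268/3 + (1/9)q; the wedge ps − pb = 44 gives 268/3 + (1/9)q − (153.5 - 0.5q) = 44, so q' = 177.
Then pb = 153.5 − 0.5·177 = 65 and ps = 268/3 + (1/9)·177 = 109.
ΔCS = ½(105 + 177)(101 − 65) = 5076; ΔPS = ½(105 + 177)(109 − 101) = 1128.
Government spending = 44 × 177 = 7788.
Net change = 5076 + 1128 − 7788 = -1584. The loss equals the DWL triangle ½·44·72.

Net change in total surplus = -1584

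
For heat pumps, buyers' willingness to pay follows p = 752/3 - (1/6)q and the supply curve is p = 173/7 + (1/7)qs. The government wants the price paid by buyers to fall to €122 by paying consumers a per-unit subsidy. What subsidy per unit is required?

At a buyer price of 122, quantity demanded is 1504 − 6·122 = 772.
Sellers supply 772 only when they receive ps = 173/7 + (1/7)·772 = 135.
s = ps − pb = 135 − 122 = 13.

Required subsidy s = €13 per unit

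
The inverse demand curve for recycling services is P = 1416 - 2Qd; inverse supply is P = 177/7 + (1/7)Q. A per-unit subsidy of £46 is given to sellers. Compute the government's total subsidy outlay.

Government cost = 462622/15

Pre-subsidy: 1416 - 2Q = 177/7 + (1/7)Q gives Q* = 649 and P* = 118.
With the subsidy, sellers receive Ps = Pb + 46 for each unit, where Pb is the price buyers pay.
On the curves, Pb = 1416 - 2Q and Ps = 177/7 + (1/7)Q; the wedge Ps − Pb = 46 gives 177/7 + (1/7)Q − (1416 - 2Q) = 46, so Q' = 10057/15.
Then Pb = 1416 − 2·(10057/15) = 1126/15 and Ps = 177/7 + (1/7)·(10057/15) = 1816/15.
Government outlay = subsidy × quantity = 46 × 10057/15 = 462622/15.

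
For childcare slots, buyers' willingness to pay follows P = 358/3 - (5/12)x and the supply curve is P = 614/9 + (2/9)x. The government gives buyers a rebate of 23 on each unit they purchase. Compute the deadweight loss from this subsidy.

Deadweight loss = 414

Pre-subsidy: 358/3 - (5/12)x = 614/9 + (2/9)x gives x* = 80 and P* = 86.
With the rebate, buyers effectively pay Pb = Ps − 23, where Ps is the price sellers receive.
On the curves, Pb = 358/3 - (5/12)x and Ps = 614/9 + (2/9)x; the wedge Ps − Pb = 23 gives 614/9 + (2/9)x − (358/3 - (5/12)x) = 23, so x' = 116.
Then Pb = 358/3 − (5/12)·116 = 71 and Ps = 614/9 + (2/9)·116 = 94.
The subsidy expands output by 116 − 80 = 36 past the efficient level; on those units the gap between marginal cost and willingness to pay runs from 0 up to 23.
DWL = ½ × 23 × 36 = 414.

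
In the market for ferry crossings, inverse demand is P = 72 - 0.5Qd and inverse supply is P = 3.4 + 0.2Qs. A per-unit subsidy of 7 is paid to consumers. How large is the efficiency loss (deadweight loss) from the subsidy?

Deadweight loss = 35

Pre-subsidy: 72 - 0.5Q = 3.4 + 0.2Q gives Q* = 98 and P* = 23.
With the rebate, buyers effectively pay Pb = Ps − 7, where Ps is the price sellers receive.
On the curves, Pb = 72 - 0.5Q and Ps = 3.4 + 0.2Q; the wedge Ps − Pb = 7 gives 3.4 + 0.2Q − (72 - 0.5Q) = 7, so Q' = 108.
Then Pb = 72 − 0.5·108 = 18 and Ps = 3.4 + 0.2·108 = 25.
The subsidy expands output by 108 − 98 = 10 past the efficient level; on those units the gap between marginal cost and willingness to pay runs from 0 up to 7.
DWL = ½ × 7 × 10 = 35.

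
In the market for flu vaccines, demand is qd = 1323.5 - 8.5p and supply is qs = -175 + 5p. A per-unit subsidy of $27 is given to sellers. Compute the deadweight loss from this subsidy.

Deadweight loss = $1147.5

Pre-subsidy: 1323.5 - 8.5p = -175 + 5p gives p* = 111, q* = 380.
With the subsidy, sellers receive ps = pb + 27 for each unit, where pb is the price buyers pay.
Supply in terms of pb becomes qs = -175 + 5(pb + 27) = -40 + 5pb. Setting this equal to demand: 1323.5 - 8.5pb = -40 + 5pb, so pb = 101.
Sellers receive ps = 101 + 27 = 128; q' = 1323.5 − 8.5·101 = 465.
The subsidy expands output by 465 − 380 = 85 past the efficient level; on those units the gap between marginal cost and willingness to pay runs from 0 up to 27.
DWL = ½ × 27 × 85 = 1147.5.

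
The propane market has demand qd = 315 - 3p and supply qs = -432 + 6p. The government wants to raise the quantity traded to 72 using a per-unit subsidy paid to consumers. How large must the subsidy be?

At q = 72, invert demand for the buyer price: pb = (315 − 72)/3 = 81; invert supply for the seller price: ps = (72 − (-432))/6 = 84.
The subsidy must fill the gap: s = ps − pb = 84 − 81 = 3.

Required subsidy s = 3 per unit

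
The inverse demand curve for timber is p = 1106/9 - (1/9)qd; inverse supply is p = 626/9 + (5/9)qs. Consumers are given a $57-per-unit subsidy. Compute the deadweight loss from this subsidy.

Deadweight loss = $2436.75

Pre-subsidy: 1106/9 - (1/9)q = 626/9 + (5/9)q gives q* = 80 and p* = 114.
With the rebate, buyers effectively pay pb = ps − 57, where ps is the price sellers receive.
On the curves, pb = 1106/9 - (1/9)q and ps = 626/9 + (5/9)q; the wedge ps − pb = 57 gives 626/9 + (5/9)q − (1106/9 - (1/9)q) = 57, so q' = 165.5.
Then pb = 1106/9 − (1/9)·165.5 = 104.5 and ps = 626/9 + (5/9)·165.5 = 161.5.
The subsidy expands output by 165.5 − 80 = 85.5 past the efficient level; on those units the gap between marginal cost and willingness to pay runs from 0 up to 57.
DWL = ½ × 57 × 85.5 = 2436.75.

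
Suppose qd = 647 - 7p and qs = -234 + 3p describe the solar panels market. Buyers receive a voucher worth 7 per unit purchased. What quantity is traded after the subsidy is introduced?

q' = 45

Pre-subsidy: 647 - 7p = -234 + 3p gives p* = 88.1, q* = 30.3.
With the rebate, buyers effectively pay pb = ps − 7, where ps is the price sellers receive.
Demand in terms of ps becomes qd = 647 − 7(ps − 7) = 696 - 7ps. Setting this equal to supply: 696 - 7ps = -234 + 3ps, so ps = 93.
Buyers pay pb = 93 − 7 = 86; q' = -234 + 3·93 = 45.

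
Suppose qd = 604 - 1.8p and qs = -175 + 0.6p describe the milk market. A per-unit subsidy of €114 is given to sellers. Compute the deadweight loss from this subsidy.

Pre-subsidy: 604 - 1.8p = -175 + 0.6p gives p* = 3895/12, q* = 19.75.
With the subsidy, sellers receive ps = pb + 114 for each unit, where pb is the price buyers pay.
Supply in terms of pb becomes qs = -175 + 0.6(pb + 114) = -106.6 + 0.6pb. Setting this equal to demand: 604 - 1.8pb = -106.6 + 0.6pb, so pb = 3553/12.
Sellers receive ps = 3553/12 + 114 = 4921/12; q' = 604 − 1.8·(3553/12) = 71.05.
The subsidy expands output by 71.05 − 19.75 = 51.3 past the efficient level; on those units the gap between marginal cost and willingness to pay runs from 0 up to 114.
DWL = ½ × 114 × 51.3 = 2924.1.

Deadweight loss = €2924.1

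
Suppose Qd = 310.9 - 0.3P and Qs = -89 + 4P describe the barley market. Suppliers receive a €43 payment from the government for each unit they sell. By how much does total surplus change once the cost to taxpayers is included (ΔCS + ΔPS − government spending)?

Pre-subsidy: 310.9 - 0.3P = -89 + 4P gives P* = 93, Q* = 283.
With the subsidy, sellers receive Ps = Pb + 43 for each unit, where Pb is the price buyers pay.
Supply in terms of Pb becomes Qs = -89 + 4(Pb + 43) = 83 + 4Pb. Setting this equal to demand: 310.9 - 0.3Pb = 83 + 4Pb, so Pb = 53.
Sellers receive Ps = 53 + 43 = 96; Q' = 310.9 − 0.3·53 = 295.
ΔCS = ½(283 + 295)(93 − 53) = 11560; ΔPS = ½(283 + 295)(96 − 93) = 867.
Government spending = 43 × 295 = 12685.
Net change = 11560 + 867 − 12685 = -258. The loss equals the DWL triangle ½·43·12.

Net change in total surplus = -€258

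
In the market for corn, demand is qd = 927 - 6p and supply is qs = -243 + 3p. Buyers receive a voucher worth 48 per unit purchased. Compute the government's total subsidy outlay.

Pre-subsidy: 927 - 6p = -243 + 3p gives p* = 130, q* = 147.
With the rebate, buyers effectively pay pb = ps − 48, where ps is the price sellers receive.
Demand in terms of ps becomes qd = 927 − 6(ps − 48) = 1215 - 6ps. Setting this equal to supply: 1215 - 6ps = -243 + 3ps, so ps = 162.
Buyers pay pb = 162 − 48 = 114; q' = -243 + 3·162 = 243.
Government outlay = subsidy × quantity = 48 × 243 = 11664.

Government cost = 11664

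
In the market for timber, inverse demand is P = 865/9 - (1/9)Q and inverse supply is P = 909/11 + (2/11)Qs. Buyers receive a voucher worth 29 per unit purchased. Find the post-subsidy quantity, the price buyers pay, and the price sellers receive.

Q' = 145; buyers pay 80; sellers receive 109

Pre-subsidy: 865/9 - (1/9)Q = 909/11 + (2/11)Q gives Q* = 46 and P* = 91.
With the rebate, buyers effectively pay Pb = Ps − 29, where Ps is the price sellers receive.
On the curves, Pb = 865/9 - (1/9)Q and Ps = 909/11 + (2/11)Q; the wedge Ps − Pb = 29 gives 909/11 + (2/11)Q − (865/9 - (1/9)Q) = 29, so Q' = 145.
Then Pb = 865/9 − (1/9)·145 = 80 and Ps = 909/11 + (2/11)·145 = 109.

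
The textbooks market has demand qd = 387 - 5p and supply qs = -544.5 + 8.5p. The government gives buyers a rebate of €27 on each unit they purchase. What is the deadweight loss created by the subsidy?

Deadweight loss = €1147.5

Pre-subsidy: 387 - 5p = -544.5 + 8.5p gives p* = 69, q* = 42.
With the rebate, buyers effectively pay pb = ps − 27, where ps is the price sellers receive.
Demand in terms of ps becomes qd = 387 − 5(ps − 27) = 522 - 5ps. Setting this equal to supply: 522 - 5ps = -544.5 + 8.5ps, so ps = 79.
Buyers pay pb = 79 − 27 = 52; q' = -544.5 + 8.5·79 = 127.
The subsidy expands output by 127 − 42 = 85 past the efficient level; on those units the gap between marginal cost and willingness to pay runs from 0 up to 27.
DWL = ½ × 27 × 85 = 1147.5.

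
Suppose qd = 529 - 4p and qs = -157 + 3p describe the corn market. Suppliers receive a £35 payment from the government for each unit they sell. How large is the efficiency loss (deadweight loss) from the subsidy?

Deadweight loss = £1050

Pre-subsidy: 529 - 4p = -157 + 3p gives p* = 98, q* = 137.
With the subsidy, sellers receive ps = pb + 35 for each unit, where pb is the price buyers pay.
Supply in terms of pb becomes qs = -157 + 3(pb + 35) = -52 + 3pb. Setting this equal to demand: 529 - 4pb = -52 + 3pb, so pb = 83.
Sellers receive ps = 83 + 35 = 118; q' = 529 − 4·83 = 197.
The subsidy expands output by 197 − 137 = 60 past the efficient level; on those units the gap between marginal cost and willingness to pay runs from 0 up to 35.
DWL = ½ × 35 × 60 = 1050.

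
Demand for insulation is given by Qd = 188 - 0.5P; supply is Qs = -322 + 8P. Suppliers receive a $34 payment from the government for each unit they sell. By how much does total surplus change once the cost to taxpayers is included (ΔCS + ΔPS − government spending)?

Net change in total surplus = -$272

Pre-subsidy: 188 - 0.5P = -322 + 8P gives P* = 60, Q* = 158.
With the subsidy, sellers receive Ps = Pb + 34 for each unit, where Pb is the price buyers pay.
Supply in terms of Pb becomes Qs = -322 + 8(Pb + 34) = -50 + 8Pb. Setting this equal to demand: 188 - 0.5Pb = -50 + 8Pb, so Pb = 28.
Sellers receive Ps = 28 + 34 = 62; Q' = 188 − 0.5·28 = 174.
ΔCS = ½(158 + 174)(60 − 28) = 5312; ΔPS = ½(158 + 174)(62 − 60) = 332.
Government spending = 34 × 174 = 5916.
Net change = 5312 + 332 − 5916 = -272. The loss equals the DWL triangle ½·34·16.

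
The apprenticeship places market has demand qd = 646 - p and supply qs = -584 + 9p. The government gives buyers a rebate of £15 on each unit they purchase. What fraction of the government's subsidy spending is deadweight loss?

DWL / government spending = 27/2146

Pre-subsidy: 646 - p = -584 + 9p gives p* = 123, q* = 523.
With the rebate, buyers effectively pay pb = ps − 15, where ps is the price sellers receive.
Demand in terms of ps becomes qd = 646 − 1(ps − 15) = 661 - ps. Setting this equal to supply: 661 - ps = -584 + 9ps, so ps = 124.5.
Buyers pay pb = 124.5 − 15 = 109.5; q' = -584 + 9·124.5 = 536.5.
ΔCS = ½(523 + 536.5)(123 − 109.5) = 7151.625; ΔPS = ½(523 + 536.5)(124.5 − 123) = 794.625.
Government spending = 15 × 536.5 = 8047.5.
DWL = ½ × 15 × (536.5 − 523) = 101.25; fraction = 101.25 / 8047.5 = 27/2146.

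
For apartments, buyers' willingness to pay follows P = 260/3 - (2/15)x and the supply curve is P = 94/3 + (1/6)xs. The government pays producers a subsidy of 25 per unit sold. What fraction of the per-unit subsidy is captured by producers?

Pre-subsidy: 260/3 - (2/15)x = 94/3 + (1/6)x gives x* = 1660/9 and P* = 1676/27.
With the subsidy, sellers receive Ps = Pb + 25 for each unit, where Pb is the price buyers pay.
On the curves, Pb = 260/3 - (2/15)x and Ps = 94/3 + (1/6)x; the wedge Ps − Pb = 25 gives 94/3 + (1/6)x − (260/3 - (2/15)x) = 25, so x' = 2410/9.
Then Pb = 260/3 − (2/15)·(2410/9) = 1376/27 and Ps = 94/3 + (1/6)·(2410/9) = 2051/27.
Buyers' price falls by P* − Pb = 1676/27 − 1376/27 = 100/9; sellers' price rises by Ps − P* = 2051/27 − 1676/27 = 125/9.
So producers capture (125/9)/25 = 5/9 of each unit of subsidy.

Producer share = 5/9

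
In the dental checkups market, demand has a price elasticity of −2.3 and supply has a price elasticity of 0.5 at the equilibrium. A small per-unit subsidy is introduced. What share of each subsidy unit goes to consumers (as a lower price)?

Consumer share = 5/28

For a small subsidy around the equilibrium, the benefit split depends on the relative slopes, which at a point are proportional to the elasticities.
Buyer share = εs/(εs + |εd|) = 0.5/(0.5 + 2.3) = 5/28; seller share = |εd|/(εs + |εd|) = 23/28.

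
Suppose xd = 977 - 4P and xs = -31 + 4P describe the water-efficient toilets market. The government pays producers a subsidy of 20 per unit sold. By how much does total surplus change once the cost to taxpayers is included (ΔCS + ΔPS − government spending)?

Net change in total surplus = -400

Pre-subsidy: 977 - 4P = -31 + 4P gives P* = 126, x* = 473.
With the subsidy, sellers receive Ps = Pb + 20 for each unit, where Pb is the price buyers pay.
Supply in terms of Pb becomes xs = -31 + 4(Pb + 20) = 49 + 4Pb. Setting this equal to demand: 977 - 4Pb = 49 + 4Pb, so Pb = 116.
Sellers receive Ps = 116 + 20 = 136; x' = 977 − 4·116 = 513.
ΔCS = ½(473 + 513)(126 − 116) = 4930; ΔPS = ½(473 + 513)(136 − 126) = 4930.
Government spending = 20 × 513 = 10260.
Net change = 4930 + 4930 − 10260 = -400. The loss equals the DWL triangle ½·20·40.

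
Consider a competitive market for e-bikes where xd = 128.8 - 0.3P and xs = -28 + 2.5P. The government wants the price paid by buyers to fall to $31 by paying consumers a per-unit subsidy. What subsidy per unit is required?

At a buyer price of 31, quantity demanded is 128.8 − 0.3·31 = 119.5.
Sellers supply 119.5 only when they receive Ps with -28 + 2.5·Ps = 119.5, i.e. Ps = 59.
s = Ps − Pb = 59 − 31 = 28.

Required subsidy s = $28 per unit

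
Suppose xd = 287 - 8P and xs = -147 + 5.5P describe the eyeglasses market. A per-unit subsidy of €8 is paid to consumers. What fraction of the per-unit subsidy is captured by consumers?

Consumer share = 11/27

Pre-subsidy: 287 - 8P = -147 + 5.5P gives P* = 868/27, x* = 805/27.
With the rebate, buyers effectively pay Pb = Ps − 8, where Ps is the price sellers receive.
Demand in terms of Ps becomes xd = 287 − 8(Ps − 8) = 351 - 8Ps. Setting this equal to supply: 351 - 8Ps = -147 + 5.5Ps, so Ps = 332/9.
Buyers pay Pb = 332/9 − 8 = 260/9; x' = -147 + 5.5·(332/9) = 503/9.
Buyers' price falls by P* − Pb = 868/27 − 260/9 = 88/27; sellers' price rises by Ps − P* = 332/9 − 868/27 = 128/27.
So consumers capture (88/27)/8 = 11/27 of each unit of subsidy.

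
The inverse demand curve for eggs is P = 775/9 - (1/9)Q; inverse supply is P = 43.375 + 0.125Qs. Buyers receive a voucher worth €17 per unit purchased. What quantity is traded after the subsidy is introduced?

Q' = 253

Pre-subsidy: 775/9 - (1/9)Q = 43.375 + 0.125Q gives Q* = 181 and P* = 66.
With the rebate, buyers effectively pay Pb = Ps − 17, where Ps is the price sellers receive.
On the curves, Pb = 775/9 - (1/9)Q and Ps = 43.375 + 0.125Q; the wedge Ps − Pb = 17 gives 43.375 + 0.125Q − (775/9 - (1/9)Q) = 17, so Q' = 253.
Then Pb = 775/9 − (1/9)·253 = 58 and Ps = 43.375 + 0.125·253 = 75.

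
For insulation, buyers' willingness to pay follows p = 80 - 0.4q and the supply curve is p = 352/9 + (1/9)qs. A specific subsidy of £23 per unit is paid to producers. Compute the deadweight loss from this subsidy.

Pre-subsidy: 80 - 0.4q = 352/9 + (1/9)q gives q* = 80 and p* = 48.
With the subsidy, sellers receive ps = pb + 23 for each unit, where pb is the price buyers pay.
On the curves, pb = 80 - 0.4q and ps = 352/9 + (1/9)q; the wedge ps − pb = 23 gives 352/9 + (1/9)q − (80 - 0.4q) = 23, so q' = 125.
Then pb = 80 − 0.4·125 = 30 and ps = 352/9 + (1/9)·125 = 53.
The subsidy expands output by 125 − 80 = 45 past the efficient level; on those units the gap between marginal cost and willingness to pay runs from 0 up to 23.
DWL = ½ × 23 × 45 = 517.5.

Deadweight loss = £517.5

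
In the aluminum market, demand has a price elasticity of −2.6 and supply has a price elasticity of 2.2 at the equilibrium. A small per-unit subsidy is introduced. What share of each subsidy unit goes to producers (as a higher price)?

Producer share = 13/24

For a small subsidy around the equilibrium, the benefit split depends on the relative slopes, which at a point are proportional to the elasticities.
Buyer share = εs/(εs + |εd|) = 2.2/(2.2 + 2.6) = 11/24; seller share = |εd|/(εs + |εd|) = 13/24.
So producers capture 13/24 of the subsidy.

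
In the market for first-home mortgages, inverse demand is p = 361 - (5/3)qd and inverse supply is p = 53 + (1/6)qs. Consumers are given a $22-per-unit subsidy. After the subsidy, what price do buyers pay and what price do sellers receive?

Pre-subsidy: 361 - (5/3)q = 53 + (1/6)q gives q* = 168 and p* = 81.
With the rebate, buyers effectively pay pb = ps − 22, where ps is the price sellers receive.
On the curves, pb = 361 - (5/3)q and ps = 53 + (1/6)q; the wedge ps − pb = 22 gives 53 + (1/6)q − (361 - (5/3)q) = 22, so q' = 180.
Then pb = 361 − (5/3)·180 = 61 and ps = 53 + (1/6)·180 = 83.

Buyers pay $61; sellers receive $83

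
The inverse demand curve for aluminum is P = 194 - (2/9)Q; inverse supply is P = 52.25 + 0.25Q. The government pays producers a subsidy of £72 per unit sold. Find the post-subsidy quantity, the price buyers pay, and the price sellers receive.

Pre-subsidy: 194 - (2/9)Q = 52.25 + 0.25Q gives Q* = 5103/17 and P* = 2164/17.
With the subsidy, sellers receive Ps = Pb + 72 for each unit, where Pb is the price buyers pay.
On the curves, Pb = 194 - (2/9)Q and Ps = 52.25 + 0.25Q; the wedge Ps − Pb = 72 gives 52.25 + 0.25Q − (194 - (2/9)Q) = 72, so Q' = 7695/17.
Then Pb = 194 − (2/9)·(7695/17) = 1588/17 and Ps = 52.25 + 0.25·(7695/17) = 2812/17.

Q' = 7695/17; buyers pay 1588/17; sellers receive 2812/17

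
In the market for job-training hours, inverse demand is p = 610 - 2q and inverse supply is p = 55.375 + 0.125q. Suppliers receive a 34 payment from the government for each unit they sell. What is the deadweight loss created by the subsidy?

Pre-subsidy: 610 - 2q = 55.375 + 0.125q gives q* = 261 and p* = 88.
With the subsidy, sellers receive ps = pb + 34 for each unit, where pb is the price buyers pay.
On the curves, pb = 610 - 2q and ps = 55.375 + 0.125q; the wedge ps − pb = 34 gives 55.375 + 0.125q − (610 - 2q) = 34, so q' = 277.
Then pb = 610 − 2·277 = 56 and ps = 55.375 + 0.125·277 = 90.
The subsidy expands output by 277 − 261 = 16 past the efficient level; on those units the gap between marginal cost and willingness to pay runs from 0 up to 34.
DWL = ½ × 34 × 16 = 272.

Deadweight loss = 272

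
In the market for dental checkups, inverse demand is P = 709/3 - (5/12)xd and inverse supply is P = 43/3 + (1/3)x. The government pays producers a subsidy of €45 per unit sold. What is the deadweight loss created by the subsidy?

Deadweight loss = €1350

Pre-subsidy: 709/3 - (5/12)x = 43/3 + (1/3)x gives x* = 296 and P* = 113.
With the subsidy, sellers receive Ps = Pb + 45 for each unit, where Pb is the price buyers pay.
On the curves, Pb = 709/3 - (5/12)x and Ps = 43/3 + (1/3)x; the wedge Ps − Pb = 45 gives 43/3 + (1/3)x − (709/3 - (5/12)x) = 45, so x' = 356.
Then Pb = 709/3 − (5/12)·356 = 88 and Ps = 43/3 + (1/3)·356 = 133.
The subsidy expands output by 356 − 296 = 60 past the efficient level; on those units the gap between marginal cost and willingness to pay runs from 0 up to 45.
DWL = ½ × 45 × 60 = 1350.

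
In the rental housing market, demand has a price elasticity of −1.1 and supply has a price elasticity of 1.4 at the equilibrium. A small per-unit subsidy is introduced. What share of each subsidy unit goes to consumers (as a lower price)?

For a small subsidy around the equilibrium, the benefit split depends on the relative slopes, which at a point are proportional to the elasticities.
Buyer share = εs/(εs + |εd|) = 1.4/(1.4 + 1.1) = 0.56; seller share = |εd|/(εs + |εd|) = 0.44.

Consumer share = 0.56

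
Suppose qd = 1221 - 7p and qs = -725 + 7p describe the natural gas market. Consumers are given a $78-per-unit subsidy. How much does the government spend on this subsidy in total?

Pre-subsidy: 1221 - 7p = -725 + 7p gives p* = 139, q* = 248.
With the rebate, buyers effectively pay pb = ps − 78, where ps is the price sellers receive.
Demand in terms of ps becomes qd = 1221 − 7(ps − 78) = 1767 - 7ps. Setting this equal to supply: 1767 - 7ps = -725 + 7ps, so ps = 178.
Buyers pay pb = 178 − 78 = 100; q' = -725 + 7·178 = 521.
Government outlay = subsidy × quantity = 78 × 521 = 40638.

Government cost = $40638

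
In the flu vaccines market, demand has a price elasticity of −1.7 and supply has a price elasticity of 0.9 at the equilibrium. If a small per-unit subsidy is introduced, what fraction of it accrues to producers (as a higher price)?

For a small subsidy around the equilibrium, the benefit split depends on the relative slopes, which at a point are proportional to the elasticities.
Buyer share = εs/(εs + |εd|) = 0.9/(0.9 + 1.7) = 9/26; seller share = |εd|/(εs + |εd|) = 17/26.
So producers capture 17/26 of the subsidy.

Producer share = 17/26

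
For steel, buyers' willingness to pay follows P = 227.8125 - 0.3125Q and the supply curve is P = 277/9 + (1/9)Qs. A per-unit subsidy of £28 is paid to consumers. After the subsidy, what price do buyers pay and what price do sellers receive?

Pre-subsidy: 227.8125 - 0.3125Q = 277/9 + (1/9)Q gives Q* = 28373/61 and P* = 5030/61.
With the rebate, buyers effectively pay Pb = Ps − 28, where Ps is the price sellers receive.
On the curves, Pb = 227.8125 - 0.3125Q and Ps = 277/9 + (1/9)Q; the wedge Ps − Pb = 28 gives 277/9 + (1/9)Q − (227.8125 - 0.3125Q) = 28, so Q' = 32405/61.
Then Pb = 227.8125 − 0.3125·(32405/61) = 3770/61 and Ps = 277/9 + (1/9)·(32405/61) = 5478/61.

Buyers pay 3770/61; sellers receive 5478/61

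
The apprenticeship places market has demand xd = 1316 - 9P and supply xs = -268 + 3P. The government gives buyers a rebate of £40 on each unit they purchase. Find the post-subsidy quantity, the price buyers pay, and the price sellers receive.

x' = 218; buyers pay £122; sellers receive £162

Pre-subsidy: 1316 - 9P = -268 + 3P gives P* = 132, x* = 128.
With the rebate, buyers effectively pay Pb = Ps − 40, where Ps is the price sellers receive.
Demand in terms of Ps becomes xd = 1316 − 9(Ps − 40) = 1676 - 9Ps. Setting this equal to supply: 1676 - 9Ps = -268 + 3Ps, so Ps = 162.
Buyers pay Pb = 162 − 40 = 122; x' = -268 + 3·162 = 218.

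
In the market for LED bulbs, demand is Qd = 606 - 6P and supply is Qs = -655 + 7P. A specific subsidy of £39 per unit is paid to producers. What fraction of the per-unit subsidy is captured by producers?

Pre-subsidy: 606 - 6P = -655 + 7P gives P* = 97, Q* = 24.
With the subsidy, sellers receive Ps = Pb + 39 for each unit, where Pb is the price buyers pay.
Supply in terms of Pb becomes Qs = -655 + 7(Pb + 39) = -382 + 7Pb. Setting this equal to demand: 606 - 6Pb = -382 + 7Pb, so Pb = 76.
Sellers receive Ps = 76 + 39 = 115; Q' = 606 − 6·76 = 150.
Buyers' price falls by P* − Pb = 97 − 76 = 21; sellers' price rises by Ps − P* = 115 − 97 = 18.
So producers capture 18/39 = 6/13 of each unit of subsidy.

Producer share = 6/13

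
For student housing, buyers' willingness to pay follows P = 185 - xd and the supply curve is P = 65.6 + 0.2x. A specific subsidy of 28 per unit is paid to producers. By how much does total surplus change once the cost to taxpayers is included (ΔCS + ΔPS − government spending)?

Net change in total surplus = -980/3

Pre-subsidy: 185 - x = 65.6 + 0.2x gives x* = 99.5 and P* = 85.5.
With the subsidy, sellers receive Ps = Pb + 28 for each unit, where Pb is the price buyers pay.
On the curves, Pb = 185 - x and Ps = 65.6 + 0.2x; the wedge Ps − Pb = 28 gives 65.6 + 0.2x − (185 - x) = 28, so x' = 737/6.
Then Pb = 185 − 1·(737/6) = 373/6 and Ps = 65.6 + 0.2·(737/6) = 541/6.
ΔCS = ½(99.5 + 737/6)(85.5 − 373/6) = 23345/9; ΔPS = ½(99.5 + 737/6)(541/6 − 85.5) = 4669/9.
Government spending = 28 × 737/6 = 10318/3.
Net change = 23345/9 + 4669/9 − 10318/3 = -980/3. The loss equals the DWL triangle ½·28·70/3.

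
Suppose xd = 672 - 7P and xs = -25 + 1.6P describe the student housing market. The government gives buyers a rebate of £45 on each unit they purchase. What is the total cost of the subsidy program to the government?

Government cost = 315945/43

Pre-subsidy: 672 - 7P = -25 + 1.6P gives P* = 3485/43, x* = 4501/43.
With the rebate, buyers effectively pay Pb = Ps − 45, where Ps is the price sellers receive.
Demand in terms of Ps becomes xd = 672 − 7(Ps − 45) = 987 - 7Ps. Setting this equal to supply: 987 - 7Ps = -25 + 1.6Ps, so Ps = 5060/43.
Buyers pay Pb = 5060/43 − 45 = 3125/43; x' = -25 + 1.6·(5060/43) = 7021/43.
Government outlay = subsidy × quantity = 45 × 7021/43 = 315945/43.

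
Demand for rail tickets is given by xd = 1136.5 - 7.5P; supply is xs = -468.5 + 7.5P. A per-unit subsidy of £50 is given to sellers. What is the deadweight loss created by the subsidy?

Pre-subsidy: 1136.5 - 7.5P = -468.5 + 7.5P gives P* = 107, x* = 334.
With the subsidy, sellers receive Ps = Pb + 50 for each unit, where Pb is the price buyers pay.
Supply in terms of Pb becomes xs = -468.5 + 7.5(Pb + 50) = -93.5 + 7.5Pb. Setting this equal to demand: 1136.5 - 7.5Pb = -93.5 + 7.5Pb, so Pb = 82.
Sellers receive Ps = 82 + 50 = 132; x' = 1136.5 − 7.5·82 = 521.5.
The subsidy expands output by 521.5 − 334 = 187.5 past the efficient level; on those units the gap between marginal cost and willingness to pay runs from 0 up to 50.
DWL = ½ × 50 × 187.5 = 4687.5.

Deadweight loss = £4687.5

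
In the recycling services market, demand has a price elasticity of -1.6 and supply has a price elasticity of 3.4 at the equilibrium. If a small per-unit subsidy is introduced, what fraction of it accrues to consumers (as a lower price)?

For a small subsidy around the equilibrium, the benefit split depends on the relative slopes, which at a point are proportional to the elasticities.
Buyer share = εs/(εs + |εd|) = 3.4/(3.4 + 1.6) = 0.68; seller share = |εd|/(εs + |εd|) = 0.32.

Consumer share = 0.68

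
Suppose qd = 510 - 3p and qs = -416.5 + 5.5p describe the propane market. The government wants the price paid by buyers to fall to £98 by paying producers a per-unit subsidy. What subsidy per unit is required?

Required subsidy s = £17 per unit

At a buyer price of 98, quantity demanded is 510 − 3·98 = 216.
Sellers supply 216 only when they receive ps with -416.5 + 5.5·ps = 216, i.e. ps = 115.
s = ps − pb = 115 − 98 = 17.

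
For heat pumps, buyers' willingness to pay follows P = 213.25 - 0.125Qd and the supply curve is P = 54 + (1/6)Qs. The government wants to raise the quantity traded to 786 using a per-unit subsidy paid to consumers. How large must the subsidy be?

At Q = 786, from the demand curve buyers pay Pb = 213.25 − 0.125·786 = 115; from the supply curve sellers need Ps = 54 + (1/6)·786 = 185.
The subsidy must fill the gap: s = Ps − Pb = 185 − 115 = 70.

Required subsidy s = 70 per unit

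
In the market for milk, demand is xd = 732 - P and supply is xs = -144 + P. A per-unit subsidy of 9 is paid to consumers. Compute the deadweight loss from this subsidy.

Deadweight loss = 20.25

Pre-subsidy: 732 - P = -144 + P gives P* = 438, x* = 294.
With the rebate, buyers effectively pay Pb = Ps − 9, where Ps is the price sellers receive.
Demand in terms of Ps becomes xd = 732 − 1(Ps − 9) = 741 - Ps. Setting this equal to supply: 741 - Ps = -144 + Ps, so Ps = 442.5.
Buyers pay Pb = 442.5 − 9 = 433.5; x' = -144 + 1·442.5 = 298.5.
The subsidy expands output by 298.5 − 294 = 4.5 past the efficient level; on those units the gap between marginal cost and willingness to pay runs from 0 up to 9.
DWL = ½ × 9 × 4.5 = 20.25.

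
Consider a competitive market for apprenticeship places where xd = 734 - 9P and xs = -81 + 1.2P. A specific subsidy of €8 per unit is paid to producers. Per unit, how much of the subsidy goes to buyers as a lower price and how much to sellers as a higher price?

Pre-subsidy: 734 - 9P = -81 + 1.2P gives P* = 4075/51, x* = 253/17.
With the subsidy, sellers receive Ps = Pb + 8 for each unit, where Pb is the price buyers pay.
Supply in terms of Pb becomes xs = -81 + 1.2(Pb + 8) = -71.4 + 1.2Pb. Setting this equal to demand: 734 - 9Pb = -71.4 + 1.2Pb, so Pb = 4027/51.
Sellers receive Ps = 4027/51 + 8 = 4435/51; x' = 734 − 9·(4027/51) = 397/17.
Buyers' price falls by P* − Pb = 4075/51 − 4027/51 = 16/17; sellers' price rises by Ps − P* = 4435/51 − 4075/51 = 120/17.

Buyers gain 16/17 per unit; sellers gain 120/17 per unit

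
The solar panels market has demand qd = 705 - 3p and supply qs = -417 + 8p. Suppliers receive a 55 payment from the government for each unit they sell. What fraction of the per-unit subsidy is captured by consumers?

Pre-subsidy: 705 - 3p = -417 + 8p gives p* = 102, q* = 399.
With the subsidy, sellers receive ps = pb + 55 for each unit, where pb is the price buyers pay.
Supply in terms of pb becomes qs = -417 + 8(pb + 55) = 23 + 8pb. Setting this equal to demand: 705 - 3pb = 23 + 8pb, so pb = 62.
Sellers receive ps = 62 + 55 = 117; q' = 705 − 3·62 = 519.
Buyers' price falls by p* − pb = 102 − 62 = 40; sellers' price rises by ps − p* = 117 − 102 = 15.
So consumers capture 40/55 = 8/11 of each unit of subsidy.

Consumer share = 8/11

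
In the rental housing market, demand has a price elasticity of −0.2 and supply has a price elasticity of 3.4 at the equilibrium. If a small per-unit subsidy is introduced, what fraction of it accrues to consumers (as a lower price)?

Consumer share = 17/18

For a small subsidy around the equilibrium, the benefit split depends on the relative slopes, which at a point are proportional to the elasticities.
Buyer share = εs/(εs + |εd|) = 3.4/(3.4 + 0.2) = 17/18; seller share = |εd|/(εs + |εd|) = 1/18.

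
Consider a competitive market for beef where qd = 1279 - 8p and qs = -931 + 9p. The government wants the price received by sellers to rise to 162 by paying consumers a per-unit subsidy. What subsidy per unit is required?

Required subsidy s = 68 per unit

At a seller price of 162, quantity supplied is -931 + 9·162 = 527.
Buyers absorb 527 only when they pay pb with 1279 − 8·pb = 527, i.e. pb = 94.
s = ps − pb = 162 − 94 = 68.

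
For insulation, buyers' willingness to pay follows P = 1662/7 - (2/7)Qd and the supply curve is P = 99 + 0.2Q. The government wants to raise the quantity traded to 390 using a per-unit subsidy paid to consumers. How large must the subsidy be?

At Q = 390, from the demand curve buyers pay Pb = 1662/7 − (2/7)·390 = 126; from the supply curve sellers need Ps = 99 + 0.2·390 = 177.
The subsidy must fill the gap: s = Ps − Pb = 177 − 126 = 51.

Required subsidy s = 51 per unit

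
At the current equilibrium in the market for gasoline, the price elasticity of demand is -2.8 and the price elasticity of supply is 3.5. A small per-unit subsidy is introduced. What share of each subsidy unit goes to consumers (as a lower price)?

Consumer share = 5/9

For a small subsidy around the equilibrium, the benefit split depends on the relative slopes, which at a point are proportional to the elasticities.
Buyer share = εs/(εs + |εd|) = 3.5/(3.5 + 2.8) = 5/9; seller share = |εd|/(εs + |εd|) = 4/9.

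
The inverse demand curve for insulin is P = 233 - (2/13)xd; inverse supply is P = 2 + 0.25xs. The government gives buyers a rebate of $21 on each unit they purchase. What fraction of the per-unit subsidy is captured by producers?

Pre-subsidy: 233 - (2/13)x = 2 + 0.25x gives x* = 572 and P* = 145.
With the rebate, buyers effectively pay Pb = Ps − 21, where Ps is the price sellers receive.
On the curves, Pb = 233 - (2/13)x and Ps = 2 + 0.25x; the wedge Ps − Pb = 21 gives 2 + 0.25x − (233 - (2/13)x) = 21, so x' = 624.
Then Pb = 233 − (2/13)·624 = 137 and Ps = 2 + 0.25·624 = 158.
Buyers' price falls by P* − Pb = 145 − 137 = 8; sellers' price rises by Ps − P* = 158 − 145 = 13.
So producers capture 13/21 = 13/21 of each unit of subsidy.

Producer share = 13/21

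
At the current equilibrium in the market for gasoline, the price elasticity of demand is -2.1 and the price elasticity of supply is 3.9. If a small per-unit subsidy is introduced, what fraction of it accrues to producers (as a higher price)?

For a small subsidy around the equilibrium, the benefit split depends on the relative slopes, which at a point are proportional to the elasticities.
Buyer share = εs/(εs + |εd|) = 3.9/(3.9 + 2.1) = 0.65; seller share = |εd|/(εs + |εd|) = 0.35.
So producers capture 0.35 of the subsidy.

Producer share = 0.35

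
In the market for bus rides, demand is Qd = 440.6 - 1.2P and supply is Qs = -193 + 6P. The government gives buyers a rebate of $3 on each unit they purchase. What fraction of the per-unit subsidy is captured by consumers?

Consumer share = 5/6

Pre-subsidy: 440.6 - 1.2P = -193 + 6P gives P* = 88, Q* = 335.
With the rebate, buyers effectively pay Pb = Ps − 3, where Ps is the price sellers receive.
Demand in terms of Ps becomes Qd = 440.6 − 1.2(Ps − 3) = 444.2 - 1.2Ps. Setting this equal to supply: 444.2 - 1.2Ps = -193 + 6Ps, so Ps = 88.5.
Buyers pay Pb = 88.5 − 3 = 85.5; Q' = -193 + 6·88.5 = 338.
Buyers' price falls by P* − Pb = 88 − 85.5 = 2.5; sellers' price rises by Ps − P* = 88.5 − 88 = 0.5.
So consumers capture 2.5/3 = 5/6 of each unit of subsidy.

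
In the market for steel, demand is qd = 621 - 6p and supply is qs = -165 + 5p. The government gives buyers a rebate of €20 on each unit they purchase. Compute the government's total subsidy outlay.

Pre-subsidy: 621 - 6p = -165 + 5p gives p* = 786/11, q* = 2115/11.
With the rebate, buyers effectively pay pb = ps − 20, where ps is the price sellers receive.
Demand in terms of ps becomes qd = 621 − 6(ps − 20) = 741 - 6ps. Setting this equal to supply: 741 - 6ps = -165 + 5ps, so ps = 906/11.
Buyers pay pb = 906/11 − 20 = 686/11; q' = -165 + 5·(906/11) = 2715/11.
Government outlay = subsidy × quantity = 20 × 2715/11 = 54300/11.

Government cost = 54300/11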